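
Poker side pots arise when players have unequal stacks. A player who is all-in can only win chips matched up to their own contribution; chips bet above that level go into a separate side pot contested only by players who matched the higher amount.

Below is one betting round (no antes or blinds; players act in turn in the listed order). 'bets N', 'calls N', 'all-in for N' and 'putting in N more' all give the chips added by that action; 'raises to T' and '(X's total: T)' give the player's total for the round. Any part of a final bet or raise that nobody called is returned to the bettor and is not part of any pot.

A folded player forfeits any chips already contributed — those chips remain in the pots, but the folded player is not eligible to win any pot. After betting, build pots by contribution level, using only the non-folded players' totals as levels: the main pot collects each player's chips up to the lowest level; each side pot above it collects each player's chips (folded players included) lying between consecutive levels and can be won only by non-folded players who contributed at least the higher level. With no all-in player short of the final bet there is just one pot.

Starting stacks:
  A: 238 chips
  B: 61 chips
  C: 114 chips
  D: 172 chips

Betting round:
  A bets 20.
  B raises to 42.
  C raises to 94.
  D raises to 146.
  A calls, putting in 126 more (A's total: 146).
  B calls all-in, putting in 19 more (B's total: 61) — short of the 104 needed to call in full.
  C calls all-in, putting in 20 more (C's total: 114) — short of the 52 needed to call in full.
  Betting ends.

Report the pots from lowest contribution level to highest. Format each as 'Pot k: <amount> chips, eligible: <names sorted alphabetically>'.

Contributions: A=146, B=61, C=114, D=146
Pot levels (distinct totals of non-folded players): 61, 114, 146
Layer 1-61: 61 each from A, B, C, D = 61*4 = 244 chips; eligible A, B, C, D
Layer 62-114: 53 each from A, C, D = 53*3 = 159 chips; eligible A, C, D
Layer 115-146: 32 each from A, D = 32*2 = 64 chips; eligible A, D

Pot 1: 244 chips, eligible: A, B, C, D
Pot 2: 159 chips, eligible: A, C, D
Pot 3: 64 chips, eligible: A, D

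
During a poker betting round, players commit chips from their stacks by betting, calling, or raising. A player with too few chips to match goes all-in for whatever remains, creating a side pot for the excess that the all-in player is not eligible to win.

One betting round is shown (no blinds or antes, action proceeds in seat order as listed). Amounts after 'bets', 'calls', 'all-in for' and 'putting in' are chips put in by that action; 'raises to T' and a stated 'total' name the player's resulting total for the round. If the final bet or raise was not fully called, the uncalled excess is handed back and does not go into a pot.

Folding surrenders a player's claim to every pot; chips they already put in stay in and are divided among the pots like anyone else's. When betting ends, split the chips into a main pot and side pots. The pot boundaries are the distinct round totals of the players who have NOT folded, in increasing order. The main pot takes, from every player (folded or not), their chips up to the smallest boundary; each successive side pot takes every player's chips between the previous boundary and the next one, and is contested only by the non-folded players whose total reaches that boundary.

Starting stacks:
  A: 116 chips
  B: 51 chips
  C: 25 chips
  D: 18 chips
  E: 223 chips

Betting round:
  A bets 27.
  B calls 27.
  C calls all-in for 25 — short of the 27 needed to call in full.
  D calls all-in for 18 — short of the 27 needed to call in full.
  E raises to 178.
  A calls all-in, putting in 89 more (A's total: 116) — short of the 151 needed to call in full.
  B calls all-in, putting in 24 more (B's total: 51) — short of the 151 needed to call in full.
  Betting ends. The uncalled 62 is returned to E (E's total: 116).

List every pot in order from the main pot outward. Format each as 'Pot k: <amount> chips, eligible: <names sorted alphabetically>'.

Contributions (after 62 returned to E): A=116, B=51, C=25, D=18, E=116
Pot levels (distinct totals of non-folded players): 18, 25, 51, 116
Layer 1-18: 18 each from A, B, C, D, E = 18*5 = 90 chips; eligible A, B, C, D, E
Layer 19-25: 7 each from A, B, C, E = 7*4 = 28 chips; eligible A, B, C, E
Layer 26-51: 26 each from A, B, E = 26*3 = 78 chips; eligible A, B, E
Layer 52-116: 65 each from A, E = 65*2 = 130 chips; eligible A, E

Pot 1: 90 chips, eligible: A, B, C, D, E
Pot 2: 28 chips, eligible: A, B, C, E
Pot 3: 78 chips, eligible: A, B, E
Pot 4: 130 chips, eligible: A, E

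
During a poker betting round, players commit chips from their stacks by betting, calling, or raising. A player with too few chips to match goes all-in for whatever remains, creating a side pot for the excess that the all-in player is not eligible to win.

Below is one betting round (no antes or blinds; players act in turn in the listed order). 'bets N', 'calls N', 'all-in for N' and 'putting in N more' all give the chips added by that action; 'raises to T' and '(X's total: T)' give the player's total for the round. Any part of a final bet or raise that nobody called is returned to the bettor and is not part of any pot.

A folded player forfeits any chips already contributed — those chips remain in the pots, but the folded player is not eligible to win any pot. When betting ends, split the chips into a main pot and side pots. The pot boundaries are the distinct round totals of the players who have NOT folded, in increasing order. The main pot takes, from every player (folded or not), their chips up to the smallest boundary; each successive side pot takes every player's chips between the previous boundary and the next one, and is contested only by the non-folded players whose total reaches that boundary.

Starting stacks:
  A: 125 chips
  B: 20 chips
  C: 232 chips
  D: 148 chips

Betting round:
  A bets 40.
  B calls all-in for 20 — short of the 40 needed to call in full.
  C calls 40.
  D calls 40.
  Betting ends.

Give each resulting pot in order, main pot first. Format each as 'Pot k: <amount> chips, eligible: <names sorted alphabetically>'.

Pot 1: 80 chips, eligible: A, B, C, D
Pot 2: 60 chips, eligible: A, C, D

Derivation:
Contributions: A=40, B=20, C=40, D=40
Pot levels (distinct totals of non-folded players): 20, 40
Layer 1-20: 20 each from A, B, C, D = 20*4 = 80 chips; eligible A, B, C, D
Layer 21-40: 20 each from A, C, D = 20*3 = 60 chips; eligible A, C, D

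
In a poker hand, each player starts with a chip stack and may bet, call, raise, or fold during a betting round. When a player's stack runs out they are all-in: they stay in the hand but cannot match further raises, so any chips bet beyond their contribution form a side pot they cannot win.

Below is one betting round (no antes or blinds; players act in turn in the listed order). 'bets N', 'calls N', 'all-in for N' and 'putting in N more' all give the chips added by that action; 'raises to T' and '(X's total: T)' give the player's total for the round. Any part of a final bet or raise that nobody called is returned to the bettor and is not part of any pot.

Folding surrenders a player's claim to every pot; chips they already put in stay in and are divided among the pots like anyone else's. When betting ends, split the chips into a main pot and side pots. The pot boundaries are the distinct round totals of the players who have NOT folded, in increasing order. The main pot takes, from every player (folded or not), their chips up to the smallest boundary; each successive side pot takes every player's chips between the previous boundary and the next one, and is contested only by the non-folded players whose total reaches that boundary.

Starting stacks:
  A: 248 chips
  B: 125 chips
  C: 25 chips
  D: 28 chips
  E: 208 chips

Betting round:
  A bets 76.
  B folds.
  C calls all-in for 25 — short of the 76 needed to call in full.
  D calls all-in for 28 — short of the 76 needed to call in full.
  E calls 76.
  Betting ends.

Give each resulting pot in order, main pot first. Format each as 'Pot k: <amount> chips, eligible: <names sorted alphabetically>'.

Contributions: A=76, C=25, D=28, E=76
Folded: B
Pot levels (distinct totals of non-folded players): 25, 28, 76
Layer 1-25: 25 each from A, C, D, E = 25*4 = 100 chips; eligible A, C, D, E
Layer 26-28: 3 each from A, D, E = 3*3 = 9 chips; eligible A, D, E
Layer 29-76: 48 each from A, E = 48*2 = 96 chips; eligible A, E

Pot 1: 100 chips, eligible: A, C, D, E
Pot 2: 9 chips, eligible: A, D, E
Pot 3: 96 chips, eligible: A, E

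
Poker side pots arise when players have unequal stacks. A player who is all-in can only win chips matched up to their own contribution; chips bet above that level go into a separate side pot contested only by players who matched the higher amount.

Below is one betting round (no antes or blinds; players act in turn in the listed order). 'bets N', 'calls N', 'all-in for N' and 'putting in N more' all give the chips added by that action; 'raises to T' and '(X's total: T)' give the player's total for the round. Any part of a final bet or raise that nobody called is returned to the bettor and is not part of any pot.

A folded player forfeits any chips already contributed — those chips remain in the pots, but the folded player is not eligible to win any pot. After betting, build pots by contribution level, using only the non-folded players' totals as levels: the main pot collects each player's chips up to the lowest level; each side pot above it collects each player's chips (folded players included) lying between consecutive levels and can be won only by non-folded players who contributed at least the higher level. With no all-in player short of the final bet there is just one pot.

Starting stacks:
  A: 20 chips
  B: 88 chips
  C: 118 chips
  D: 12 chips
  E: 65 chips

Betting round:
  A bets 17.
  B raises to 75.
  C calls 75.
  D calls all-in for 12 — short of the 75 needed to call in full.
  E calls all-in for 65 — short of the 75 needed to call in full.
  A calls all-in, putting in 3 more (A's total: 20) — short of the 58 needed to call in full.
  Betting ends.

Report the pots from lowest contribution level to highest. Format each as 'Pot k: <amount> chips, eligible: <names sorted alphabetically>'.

Contributions: A=20, B=75, C=75, D=12, E=65
Pot levels (distinct totals of non-folded players): 12, 20, 65, 75
Layer 1-12: 12 each from A, B, C, D, E = 12*5 = 60 chips; eligible A, B, C, D, E
Layer 13-20: 8 each from A, B, C, E = 8*4 = 32 chips; eligible A, B, C, E
Layer 21-65: 45 each from B, C, E = 45*3 = 135 chips; eligible B, C, E
Layer 66-75: 10 each from B, C = 10*2 = 20 chips; eligible B, C

Pot 1: 60 chips, eligible: A, B, C, D, E
Pot 2: 32 chips, eligible: A, B, C, E
Pot 3: 135 chips, eligible: B, C, E
Pot 4: 20 chips, eligible: B, C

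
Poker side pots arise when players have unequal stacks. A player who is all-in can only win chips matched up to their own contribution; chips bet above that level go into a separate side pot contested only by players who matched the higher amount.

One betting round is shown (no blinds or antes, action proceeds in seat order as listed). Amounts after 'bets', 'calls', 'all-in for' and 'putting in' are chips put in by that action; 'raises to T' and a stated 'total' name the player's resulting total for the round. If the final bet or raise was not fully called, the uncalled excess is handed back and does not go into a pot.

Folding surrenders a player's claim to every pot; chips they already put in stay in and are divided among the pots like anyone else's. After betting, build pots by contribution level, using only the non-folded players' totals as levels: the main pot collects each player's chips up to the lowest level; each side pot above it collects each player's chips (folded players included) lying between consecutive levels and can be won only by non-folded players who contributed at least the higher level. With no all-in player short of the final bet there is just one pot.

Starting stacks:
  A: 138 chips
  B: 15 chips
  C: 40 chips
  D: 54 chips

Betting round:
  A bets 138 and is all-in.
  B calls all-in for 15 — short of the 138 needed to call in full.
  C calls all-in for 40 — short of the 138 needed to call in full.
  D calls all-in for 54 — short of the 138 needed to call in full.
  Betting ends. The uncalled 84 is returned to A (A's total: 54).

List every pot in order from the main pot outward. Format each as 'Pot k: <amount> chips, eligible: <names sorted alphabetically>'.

Contributions (after 84 returned to A): A=54, B=15, C=40, D=54
Pot levels (distinct totals of non-folded players): 15, 40, 54
Layer 1-15: 15 each from A, B, C, D = 15*4 = 60 chips; eligible A, B, C, D
Layer 16-40: 25 each from A, C, D = 25*3 = 75 chips; eligible A, C, D
Layer 41-54: 14 each from A, D = 14*2 = 28 chips; eligible A, D

Pot 1: 60 chips, eligible: A, B, C, D
Pot 2: 75 chips, eligible: A, C, D
Pot 3: 28 chips, eligible: A, D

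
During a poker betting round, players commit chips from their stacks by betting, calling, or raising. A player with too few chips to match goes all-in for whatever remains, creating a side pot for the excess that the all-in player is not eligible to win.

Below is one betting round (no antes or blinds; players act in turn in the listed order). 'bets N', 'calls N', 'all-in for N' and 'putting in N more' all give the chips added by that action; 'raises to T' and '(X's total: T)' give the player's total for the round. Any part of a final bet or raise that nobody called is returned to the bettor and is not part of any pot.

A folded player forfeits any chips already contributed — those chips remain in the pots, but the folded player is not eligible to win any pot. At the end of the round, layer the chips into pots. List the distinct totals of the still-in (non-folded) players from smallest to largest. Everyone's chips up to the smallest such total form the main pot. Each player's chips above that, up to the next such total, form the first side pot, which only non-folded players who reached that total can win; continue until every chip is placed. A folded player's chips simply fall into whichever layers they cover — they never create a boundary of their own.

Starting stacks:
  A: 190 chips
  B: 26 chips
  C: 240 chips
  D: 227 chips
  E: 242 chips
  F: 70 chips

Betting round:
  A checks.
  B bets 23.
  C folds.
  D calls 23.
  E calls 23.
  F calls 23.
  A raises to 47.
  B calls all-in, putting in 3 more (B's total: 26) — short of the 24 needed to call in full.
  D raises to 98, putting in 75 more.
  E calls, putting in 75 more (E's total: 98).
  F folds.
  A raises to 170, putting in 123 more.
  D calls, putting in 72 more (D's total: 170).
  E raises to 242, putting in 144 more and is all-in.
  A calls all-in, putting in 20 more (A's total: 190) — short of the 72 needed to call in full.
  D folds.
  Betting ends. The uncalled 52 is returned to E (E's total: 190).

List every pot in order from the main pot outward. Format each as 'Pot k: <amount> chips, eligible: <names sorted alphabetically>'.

Pot 1: 127 chips, eligible: A, B, E
Pot 2: 472 chips, eligible: A, E

Derivation:
Contributions (after 52 returned to E): A=190, B=26, D=170, E=190, F=23
Folded: C, D, F
Pot levels (distinct totals of non-folded players): 26, 190
Layer 1-26: A 26 + B 26 + D 26 + E 26 + F 23 = 127 chips; eligible A, B, E
Layer 27-190: A 164 + D 144 + E 164 = 472 chips; eligible A, E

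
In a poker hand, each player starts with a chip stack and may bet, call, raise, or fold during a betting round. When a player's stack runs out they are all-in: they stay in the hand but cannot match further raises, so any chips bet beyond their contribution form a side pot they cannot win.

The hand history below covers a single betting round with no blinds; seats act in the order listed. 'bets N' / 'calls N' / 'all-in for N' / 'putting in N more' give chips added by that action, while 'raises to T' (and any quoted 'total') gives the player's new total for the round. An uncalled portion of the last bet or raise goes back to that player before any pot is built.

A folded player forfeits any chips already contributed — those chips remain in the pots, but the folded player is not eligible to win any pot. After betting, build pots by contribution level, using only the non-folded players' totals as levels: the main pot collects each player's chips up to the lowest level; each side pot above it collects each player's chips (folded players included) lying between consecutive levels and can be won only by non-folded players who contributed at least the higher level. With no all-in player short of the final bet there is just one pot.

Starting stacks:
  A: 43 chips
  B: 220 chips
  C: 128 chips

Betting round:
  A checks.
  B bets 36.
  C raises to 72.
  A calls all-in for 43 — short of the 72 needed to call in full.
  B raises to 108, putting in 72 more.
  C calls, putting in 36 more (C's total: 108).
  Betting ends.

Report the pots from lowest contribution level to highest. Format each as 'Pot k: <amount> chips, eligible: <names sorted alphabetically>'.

Pot 1: 129 chips, eligible: A, B, C
Pot 2: 130 chips, eligible: B, C

Derivation:
Contributions: A=43, B=108, C=108
Pot levels (distinct totals of non-folded players): 43, 108
Layer 1-43: 43 each from A, B, C = 43*3 = 129 chips; eligible A, B, C
Layer 44-108: 65 each from B, C = 65*2 = 130 chips; eligible B, C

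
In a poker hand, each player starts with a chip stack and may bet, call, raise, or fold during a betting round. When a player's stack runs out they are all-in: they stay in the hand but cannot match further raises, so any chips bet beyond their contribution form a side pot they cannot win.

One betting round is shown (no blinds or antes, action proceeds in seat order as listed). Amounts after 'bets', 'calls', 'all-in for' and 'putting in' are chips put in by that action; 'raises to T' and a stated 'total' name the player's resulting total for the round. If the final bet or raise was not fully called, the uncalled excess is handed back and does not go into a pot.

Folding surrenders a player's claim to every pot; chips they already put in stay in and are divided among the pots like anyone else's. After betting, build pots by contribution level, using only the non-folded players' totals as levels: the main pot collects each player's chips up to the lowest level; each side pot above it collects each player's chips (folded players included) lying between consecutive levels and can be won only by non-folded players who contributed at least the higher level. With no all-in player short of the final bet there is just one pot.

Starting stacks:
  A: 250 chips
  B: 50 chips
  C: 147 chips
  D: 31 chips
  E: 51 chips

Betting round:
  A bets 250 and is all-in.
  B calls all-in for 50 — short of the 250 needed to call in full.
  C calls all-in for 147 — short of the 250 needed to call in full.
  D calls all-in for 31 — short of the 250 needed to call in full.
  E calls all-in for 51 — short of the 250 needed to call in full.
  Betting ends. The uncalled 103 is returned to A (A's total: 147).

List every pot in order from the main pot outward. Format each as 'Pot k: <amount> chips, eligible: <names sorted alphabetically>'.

Contributions (after 103 returned to A): A=147, B=50, C=147, D=31, E=51
Pot levels (distinct totals of non-folded players): 31, 50, 51, 147
Layer 1-31: 31 each from A, B, C, D, E = 31*5 = 155 chips; eligible A, B, C, D, E
Layer 32-50: 19 each from A, B, C, E = 19*4 = 76 chips; eligible A, B, C, E
Layer 51-51: 1 each from A, C, E = 1*3 = 3 chips; eligible A, C, E
Layer 52-147: 96 each from A, C = 96*2 = 192 chips; eligible A, C

Pot 1: 155 chips, eligible: A, B, C, D, E
Pot 2: 76 chips, eligible: A, B, C, E
Pot 3: 3 chips, eligible: A, C, E
Pot 4: 192 chips, eligible: A, C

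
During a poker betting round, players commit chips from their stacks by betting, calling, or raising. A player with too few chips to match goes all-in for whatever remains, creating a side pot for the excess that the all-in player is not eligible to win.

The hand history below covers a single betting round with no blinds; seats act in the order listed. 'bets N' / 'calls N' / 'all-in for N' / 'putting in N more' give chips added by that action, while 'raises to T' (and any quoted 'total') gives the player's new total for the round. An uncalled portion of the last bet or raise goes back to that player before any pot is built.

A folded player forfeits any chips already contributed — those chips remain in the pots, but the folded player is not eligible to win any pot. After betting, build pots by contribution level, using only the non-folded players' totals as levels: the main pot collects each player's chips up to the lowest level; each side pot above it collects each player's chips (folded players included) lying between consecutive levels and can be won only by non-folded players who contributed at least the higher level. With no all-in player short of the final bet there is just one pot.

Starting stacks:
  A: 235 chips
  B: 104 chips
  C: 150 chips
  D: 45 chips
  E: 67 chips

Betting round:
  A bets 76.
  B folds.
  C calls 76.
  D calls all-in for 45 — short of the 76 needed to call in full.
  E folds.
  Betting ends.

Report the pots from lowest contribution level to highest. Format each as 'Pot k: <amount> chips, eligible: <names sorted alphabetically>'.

Pot 1: 135 chips, eligible: A, C, D
Pot 2: 62 chips, eligible: A, C

Derivation:
Contributions: A=76, C=76, D=45
Folded: B, E
Pot levels (distinct totals of non-folded players): 45, 76
Layer 1-45: 45 each from A, C, D = 45*3 = 135 chips; eligible A, C, D
Layer 46-76: 31 each from A, C = 31*2 = 62 chips; eligible A, C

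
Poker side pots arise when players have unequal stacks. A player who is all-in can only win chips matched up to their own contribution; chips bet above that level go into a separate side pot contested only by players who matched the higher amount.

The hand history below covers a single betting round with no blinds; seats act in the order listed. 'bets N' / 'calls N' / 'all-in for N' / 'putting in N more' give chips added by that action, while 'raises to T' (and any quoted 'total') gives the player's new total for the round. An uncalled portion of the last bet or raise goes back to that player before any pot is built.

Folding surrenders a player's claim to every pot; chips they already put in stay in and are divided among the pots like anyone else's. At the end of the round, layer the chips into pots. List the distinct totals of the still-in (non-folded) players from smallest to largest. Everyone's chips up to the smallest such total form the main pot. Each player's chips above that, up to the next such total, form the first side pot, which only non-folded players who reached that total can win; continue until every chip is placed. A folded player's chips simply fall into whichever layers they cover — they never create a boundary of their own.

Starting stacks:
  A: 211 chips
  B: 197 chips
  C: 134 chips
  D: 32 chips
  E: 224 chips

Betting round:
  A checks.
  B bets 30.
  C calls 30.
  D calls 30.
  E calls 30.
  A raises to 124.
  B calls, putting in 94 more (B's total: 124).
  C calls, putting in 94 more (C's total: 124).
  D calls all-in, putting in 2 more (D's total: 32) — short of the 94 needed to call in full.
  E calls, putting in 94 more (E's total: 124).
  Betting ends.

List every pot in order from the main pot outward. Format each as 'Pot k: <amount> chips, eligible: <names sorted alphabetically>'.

Contributions: A=124, B=124, C=124, D=32, E=124
Pot levels (distinct totals of non-folded players): 32, 124
Layer 1-32: 32 each from A, B, C, D, E = 32*5 = 160 chips; eligible A, B, C, D, E
Layer 33-124: 92 each from A, B, C, E = 92*4 = 368 chips; eligible A, B, C, E

Pot 1: 160 chips, eligible: A, B, C, D, E
Pot 2: 368 chips, eligible: A, B, C, E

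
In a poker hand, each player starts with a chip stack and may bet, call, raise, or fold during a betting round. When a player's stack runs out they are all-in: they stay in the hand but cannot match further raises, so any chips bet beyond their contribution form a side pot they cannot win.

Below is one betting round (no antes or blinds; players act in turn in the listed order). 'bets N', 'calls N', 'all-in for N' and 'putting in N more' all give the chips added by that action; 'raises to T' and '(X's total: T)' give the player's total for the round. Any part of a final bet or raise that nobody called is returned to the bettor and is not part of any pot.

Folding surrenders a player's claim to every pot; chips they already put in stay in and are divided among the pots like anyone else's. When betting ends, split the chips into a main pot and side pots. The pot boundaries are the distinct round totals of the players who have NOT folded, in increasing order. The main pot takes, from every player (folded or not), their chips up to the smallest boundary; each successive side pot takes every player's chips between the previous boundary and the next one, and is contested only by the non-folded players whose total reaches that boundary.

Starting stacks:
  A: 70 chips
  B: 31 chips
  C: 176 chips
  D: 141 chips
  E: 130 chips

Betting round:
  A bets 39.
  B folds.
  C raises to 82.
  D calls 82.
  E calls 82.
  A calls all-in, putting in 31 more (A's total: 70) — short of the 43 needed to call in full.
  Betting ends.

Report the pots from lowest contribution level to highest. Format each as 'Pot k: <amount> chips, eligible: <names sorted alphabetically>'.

Contributions: A=70, C=82, D=82, E=82
Folded: B
Pot levels (distinct totals of non-folded players): 70, 82
Layer 1-70: 70 each from A, C, D, E = 70*4 = 280 chips; eligible A, C, D, E
Layer 71-82: 12 each from C, D, E = 12*3 = 36 chips; eligible C, D, E

Pot 1: 280 chips, eligible: A, C, D, E
Pot 2: 36 chips, eligible: C, D, E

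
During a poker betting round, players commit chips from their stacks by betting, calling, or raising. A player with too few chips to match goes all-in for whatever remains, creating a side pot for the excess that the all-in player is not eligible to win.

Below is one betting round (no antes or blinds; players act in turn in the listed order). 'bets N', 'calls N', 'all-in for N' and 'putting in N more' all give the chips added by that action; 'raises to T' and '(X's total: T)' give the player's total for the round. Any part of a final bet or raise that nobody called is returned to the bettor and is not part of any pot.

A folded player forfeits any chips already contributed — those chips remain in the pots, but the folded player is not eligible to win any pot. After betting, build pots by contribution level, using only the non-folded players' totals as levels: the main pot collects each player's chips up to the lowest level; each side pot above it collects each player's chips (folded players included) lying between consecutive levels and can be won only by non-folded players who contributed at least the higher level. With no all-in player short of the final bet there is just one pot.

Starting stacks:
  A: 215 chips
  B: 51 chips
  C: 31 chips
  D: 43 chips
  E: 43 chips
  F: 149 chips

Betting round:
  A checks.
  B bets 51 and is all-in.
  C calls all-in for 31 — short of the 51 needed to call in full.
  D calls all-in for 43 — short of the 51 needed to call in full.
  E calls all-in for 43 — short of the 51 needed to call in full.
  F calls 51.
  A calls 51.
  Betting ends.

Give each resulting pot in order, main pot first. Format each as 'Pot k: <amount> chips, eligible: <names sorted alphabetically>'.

Contributions: A=51, B=51, C=31, D=43, E=43, F=51
Pot levels (distinct totals of non-folded players): 31, 43, 51
Layer 1-31: 31 each from A, B, C, D, E, F = 31*6 = 186 chips; eligible A, B, C, D, E, F
Layer 32-43: 12 each from A, B, D, E, F = 12*5 = 60 chips; eligible A, B, D, E, F
Layer 44-51: 8 each from A, B, F = 8*3 = 24 chips; eligible A, B, F

Pot 1: 186 chips, eligible: A, B, C, D, E, F
Pot 2: 60 chips, eligible: A, B, D, E, F
Pot 3: 24 chips, eligible: A, B, F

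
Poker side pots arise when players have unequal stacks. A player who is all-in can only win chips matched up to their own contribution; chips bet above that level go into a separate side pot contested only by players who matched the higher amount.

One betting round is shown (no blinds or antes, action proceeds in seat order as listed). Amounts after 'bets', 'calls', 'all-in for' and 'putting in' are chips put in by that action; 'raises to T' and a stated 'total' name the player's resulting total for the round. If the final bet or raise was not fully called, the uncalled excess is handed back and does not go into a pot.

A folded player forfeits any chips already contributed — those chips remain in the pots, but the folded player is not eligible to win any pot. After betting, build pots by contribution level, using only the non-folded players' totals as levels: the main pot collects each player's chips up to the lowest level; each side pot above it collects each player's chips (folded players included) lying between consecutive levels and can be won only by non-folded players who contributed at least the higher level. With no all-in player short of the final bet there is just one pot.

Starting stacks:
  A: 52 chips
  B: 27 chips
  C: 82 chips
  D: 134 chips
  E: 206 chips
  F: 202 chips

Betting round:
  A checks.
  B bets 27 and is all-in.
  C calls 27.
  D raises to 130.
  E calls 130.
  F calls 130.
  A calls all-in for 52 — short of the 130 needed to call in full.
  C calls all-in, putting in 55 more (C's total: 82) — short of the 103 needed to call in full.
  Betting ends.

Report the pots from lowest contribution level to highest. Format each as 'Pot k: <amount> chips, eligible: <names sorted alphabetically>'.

Contributions: A=52, B=27, C=82, D=130, E=130, F=130
Pot levels (distinct totals of non-folded players): 27, 52, 82, 130
Layer 1-27: 27 each from A, B, C, D, E, F = 27*6 = 162 chips; eligible A, B, C, D, E, F
Layer 28-52: 25 each from A, C, D, E, F = 25*5 = 125 chips; eligible A, C, D, E, F
Layer 53-82: 30 each from C, D, E, F = 30*4 = 120 chips; eligible C, D, E, F
Layer 83-130: 48 each from D, E, F = 48*3 = 144 chips; eligible D, E, F

Pot 1: 162 chips, eligible: A, B, C, D, E, F
Pot 2: 125 chips, eligible: A, C, D, E, F
Pot 3: 120 chips, eligible: C, D, E, F
Pot 4: 144 chips, eligible: D, E, F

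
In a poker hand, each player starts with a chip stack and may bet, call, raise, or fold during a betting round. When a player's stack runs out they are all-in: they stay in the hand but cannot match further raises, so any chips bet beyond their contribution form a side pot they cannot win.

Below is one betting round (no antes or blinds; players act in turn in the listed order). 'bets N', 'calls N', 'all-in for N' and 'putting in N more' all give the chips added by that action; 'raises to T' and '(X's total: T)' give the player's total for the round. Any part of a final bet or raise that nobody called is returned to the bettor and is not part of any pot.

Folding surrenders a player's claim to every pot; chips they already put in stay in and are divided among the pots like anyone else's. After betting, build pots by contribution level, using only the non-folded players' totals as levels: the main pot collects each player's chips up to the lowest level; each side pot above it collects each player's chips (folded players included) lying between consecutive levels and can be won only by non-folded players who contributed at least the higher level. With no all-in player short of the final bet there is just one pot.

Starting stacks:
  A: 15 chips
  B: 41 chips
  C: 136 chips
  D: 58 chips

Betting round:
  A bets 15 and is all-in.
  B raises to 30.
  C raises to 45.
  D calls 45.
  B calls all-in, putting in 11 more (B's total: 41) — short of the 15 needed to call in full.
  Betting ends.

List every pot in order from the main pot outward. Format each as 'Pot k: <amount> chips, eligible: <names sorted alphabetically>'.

Contributions: A=15, B=41, C=45, D=45
Pot levels (distinct totals of non-folded players): 15, 41, 45
Layer 1-15: 15 each from A, B, C, D = 15*4 = 60 chips; eligible A, B, C, D
Layer 16-41: 26 each from B, C, D = 26*3 = 78 chips; eligible B, C, D
Layer 42-45: 4 each from C, D = 4*2 = 8 chips; eligible C, D

Pot 1: 60 chips, eligible: A, B, C, D
Pot 2: 78 chips, eligible: B, C, D
Pot 3: 8 chips, eligible: C, D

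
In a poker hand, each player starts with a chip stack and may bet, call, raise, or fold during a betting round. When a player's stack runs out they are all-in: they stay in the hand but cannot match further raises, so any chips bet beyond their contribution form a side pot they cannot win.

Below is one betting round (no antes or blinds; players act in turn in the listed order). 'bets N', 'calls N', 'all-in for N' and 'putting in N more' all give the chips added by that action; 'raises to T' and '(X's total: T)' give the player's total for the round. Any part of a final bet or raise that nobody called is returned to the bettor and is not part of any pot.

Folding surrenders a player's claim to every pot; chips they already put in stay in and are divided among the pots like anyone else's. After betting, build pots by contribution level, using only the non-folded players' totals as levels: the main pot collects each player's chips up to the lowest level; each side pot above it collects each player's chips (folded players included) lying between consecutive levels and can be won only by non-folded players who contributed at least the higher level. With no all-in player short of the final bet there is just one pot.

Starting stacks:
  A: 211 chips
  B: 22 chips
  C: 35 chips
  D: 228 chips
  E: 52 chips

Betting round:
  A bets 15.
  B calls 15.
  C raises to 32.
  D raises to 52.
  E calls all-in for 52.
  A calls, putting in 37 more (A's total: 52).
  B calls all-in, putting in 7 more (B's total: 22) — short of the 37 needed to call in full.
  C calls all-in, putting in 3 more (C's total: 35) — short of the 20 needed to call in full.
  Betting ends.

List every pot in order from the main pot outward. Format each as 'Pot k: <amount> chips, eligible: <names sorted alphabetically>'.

Pot 1: 110 chips, eligible: A, B, C, D, E
Pot 2: 52 chips, eligible: A, C, D, E
Pot 3: 51 chips, eligible: A, D, E

Derivation:
Contributions: A=52, B=22, C=35, D=52, E=52
Pot levels (distinct totals of non-folded players): 22, 35, 52
Layer 1-22: 22 each from A, B, C, D, E = 22*5 = 110 chips; eligible A, B, C, D, E
Layer 23-35: 13 each from A, C, D, E = 13*4 = 52 chips; eligible A, C, D, E
Layer 36-52: 17 each from A, D, E = 17*3 = 51 chips; eligible A, D, E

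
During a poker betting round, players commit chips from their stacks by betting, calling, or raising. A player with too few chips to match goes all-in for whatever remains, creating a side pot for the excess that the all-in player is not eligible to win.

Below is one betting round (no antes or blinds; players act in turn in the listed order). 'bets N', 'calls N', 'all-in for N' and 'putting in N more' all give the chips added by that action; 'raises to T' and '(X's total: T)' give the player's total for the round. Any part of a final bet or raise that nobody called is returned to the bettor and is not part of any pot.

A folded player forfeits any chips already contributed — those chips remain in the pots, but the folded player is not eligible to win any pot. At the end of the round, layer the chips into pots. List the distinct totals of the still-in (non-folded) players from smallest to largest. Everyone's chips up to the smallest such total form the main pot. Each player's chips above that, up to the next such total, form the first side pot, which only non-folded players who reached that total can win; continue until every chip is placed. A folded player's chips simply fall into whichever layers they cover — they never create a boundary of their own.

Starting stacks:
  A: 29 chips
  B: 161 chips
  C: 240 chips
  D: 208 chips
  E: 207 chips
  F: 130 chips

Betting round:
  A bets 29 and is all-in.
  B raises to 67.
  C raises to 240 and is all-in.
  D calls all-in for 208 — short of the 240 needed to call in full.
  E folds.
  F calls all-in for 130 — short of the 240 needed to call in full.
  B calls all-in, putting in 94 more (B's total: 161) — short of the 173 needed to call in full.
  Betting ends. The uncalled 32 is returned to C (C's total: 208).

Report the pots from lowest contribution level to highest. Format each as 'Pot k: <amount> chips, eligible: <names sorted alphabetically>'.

Pot 1: 145 chips, eligible: A, B, C, D, F
Pot 2: 404 chips, eligible: B, C, D, F
Pot 3: 93 chips, eligible: B, C, D
Pot 4: 94 chips, eligible: C, D

Derivation:
Contributions (after 32 returned to C): A=29, B=161, C=208, D=208, F=130
Folded: E
Pot levels (distinct totals of non-folded players): 29, 130, 161, 208
Layer 1-29: 29 each from A, B, C, D, F = 29*5 = 145 chips; eligible A, B, C, D, F
Layer 30-130: 101 each from B, C, D, F = 101*4 = 404 chips; eligible B, C, D, F
Layer 131-161: 31 each from B, C, D = 31*3 = 93 chips; eligible B, C, D
Layer 162-208: 47 each from C, D = 47*2 = 94 chips; eligible C, D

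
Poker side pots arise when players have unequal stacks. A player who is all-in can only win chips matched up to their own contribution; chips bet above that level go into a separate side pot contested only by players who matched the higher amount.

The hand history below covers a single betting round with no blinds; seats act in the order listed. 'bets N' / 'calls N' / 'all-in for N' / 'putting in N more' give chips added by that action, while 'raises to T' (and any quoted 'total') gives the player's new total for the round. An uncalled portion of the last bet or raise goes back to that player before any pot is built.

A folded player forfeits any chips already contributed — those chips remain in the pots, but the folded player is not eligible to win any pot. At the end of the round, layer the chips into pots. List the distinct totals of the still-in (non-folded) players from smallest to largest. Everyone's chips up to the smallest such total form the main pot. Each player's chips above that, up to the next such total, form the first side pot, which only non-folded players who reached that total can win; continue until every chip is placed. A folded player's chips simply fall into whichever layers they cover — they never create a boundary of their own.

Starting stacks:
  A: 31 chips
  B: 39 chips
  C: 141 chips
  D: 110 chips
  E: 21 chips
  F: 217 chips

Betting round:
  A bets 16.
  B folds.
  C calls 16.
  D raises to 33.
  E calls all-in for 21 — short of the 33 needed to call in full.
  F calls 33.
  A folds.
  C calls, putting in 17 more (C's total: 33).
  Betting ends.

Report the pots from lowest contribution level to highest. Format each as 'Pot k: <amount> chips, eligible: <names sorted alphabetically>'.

Pot 1: 100 chips, eligible: C, D, E, F
Pot 2: 36 chips, eligible: C, D, F

Derivation:
Contributions: A=16, C=33, D=33, E=21, F=33
Folded: A, B
Pot levels (distinct totals of non-folded players): 21, 33
Layer 1-21: A 16 + C 21 + D 21 + E 21 + F 21 = 100 chips; eligible C, D, E, F
Layer 22-33: 12 each from C, D, F = 12*3 = 36 chips; eligible C, D, F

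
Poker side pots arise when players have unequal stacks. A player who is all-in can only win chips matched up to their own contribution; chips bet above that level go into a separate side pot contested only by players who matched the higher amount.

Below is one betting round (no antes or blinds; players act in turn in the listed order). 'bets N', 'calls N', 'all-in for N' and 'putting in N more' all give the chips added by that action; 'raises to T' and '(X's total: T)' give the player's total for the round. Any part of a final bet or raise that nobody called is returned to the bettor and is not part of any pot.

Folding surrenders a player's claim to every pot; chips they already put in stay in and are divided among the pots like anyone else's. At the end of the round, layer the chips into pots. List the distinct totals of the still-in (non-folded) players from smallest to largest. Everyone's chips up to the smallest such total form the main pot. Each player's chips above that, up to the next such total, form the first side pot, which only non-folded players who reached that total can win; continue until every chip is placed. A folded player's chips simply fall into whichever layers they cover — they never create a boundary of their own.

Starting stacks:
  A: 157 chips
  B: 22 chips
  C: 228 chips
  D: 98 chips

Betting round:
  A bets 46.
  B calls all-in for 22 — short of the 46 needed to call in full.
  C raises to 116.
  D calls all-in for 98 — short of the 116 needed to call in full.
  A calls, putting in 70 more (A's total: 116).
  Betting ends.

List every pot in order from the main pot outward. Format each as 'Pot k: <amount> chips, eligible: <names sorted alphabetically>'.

Pot 1: 88 chips, eligible: A, B, C, D
Pot 2: 228 chips, eligible: A, C, D
Pot 3: 36 chips, eligible: A, C

Derivation:
Contributions: A=116, B=22, C=116, D=98
Pot levels (distinct totals of non-folded players): 22, 98, 116
Layer 1-22: 22 each from A, B, C, D = 22*4 = 88 chips; eligible A, B, C, D
Layer 23-98: 76 each from A, C, D = 76*3 = 228 chips; eligible A, C, D
Layer 99-116: 18 each from A, C = 18*2 = 36 chips; eligible A, C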